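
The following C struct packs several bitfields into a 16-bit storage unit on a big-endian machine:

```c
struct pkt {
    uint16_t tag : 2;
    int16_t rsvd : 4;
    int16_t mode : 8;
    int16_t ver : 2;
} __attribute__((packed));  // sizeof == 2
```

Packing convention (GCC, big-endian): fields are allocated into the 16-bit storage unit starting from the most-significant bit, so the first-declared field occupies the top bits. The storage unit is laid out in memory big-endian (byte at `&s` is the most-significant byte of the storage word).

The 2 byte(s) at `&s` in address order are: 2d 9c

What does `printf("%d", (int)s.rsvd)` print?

-5

[0]=0x2d [1]=0x9c (big-endian) → word 0x2d9c
tag:2 @ bit 14 → (0x2d9c>>14)&0x3 = 0x0
rsvd:4 @ bit 10 → (0x2d9c>>10)&0xf = 0xb  ←
mode:8 @ bit 2 → (0x2d9c>>2)&0xff = 0x67
ver:2 @ bit 0 → (0x2d9c>>0)&0x3 = 0x0
rsvd signed 4b, MSB=1: 11 - 16 = -5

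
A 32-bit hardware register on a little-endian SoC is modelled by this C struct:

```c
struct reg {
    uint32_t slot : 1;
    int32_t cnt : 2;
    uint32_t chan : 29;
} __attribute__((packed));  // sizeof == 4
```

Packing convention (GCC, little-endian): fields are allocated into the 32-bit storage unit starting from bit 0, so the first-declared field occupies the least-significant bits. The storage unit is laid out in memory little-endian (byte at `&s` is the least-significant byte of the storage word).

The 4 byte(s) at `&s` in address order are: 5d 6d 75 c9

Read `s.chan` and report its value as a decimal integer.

422489515

[0]=0x5d [1]=0x6d [2]=0x75 [3]=0xc9 (little-endian) → word 0xc9756d5d
slot [0+:1] = (word>>0) & 0x1 = 1
cnt [1+:2] = (word>>1) & 0x3 = 2
chan [3+:29] = (word>>3) & 0x1fffffff = 422489515  ←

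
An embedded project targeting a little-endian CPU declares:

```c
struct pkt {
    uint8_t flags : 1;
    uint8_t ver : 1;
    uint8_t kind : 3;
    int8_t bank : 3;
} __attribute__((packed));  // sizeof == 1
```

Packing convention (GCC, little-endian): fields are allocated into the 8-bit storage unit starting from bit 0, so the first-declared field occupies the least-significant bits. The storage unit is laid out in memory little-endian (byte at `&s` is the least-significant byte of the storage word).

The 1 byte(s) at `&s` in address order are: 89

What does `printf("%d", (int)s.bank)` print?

-4

[0]=0x89 (little-endian) → word 0x89
flags [0+:1] = (word>>0) & 0x1 = 1
ver [1+:1] = (word>>1) & 0x1 = 0
kind [2+:3] = (word>>2) & 0x7 = 2
bank [5+:3] = (word>>5) & 0x7 = 4  ←
bank signed 3b, MSB=1: 4 - 8 = -4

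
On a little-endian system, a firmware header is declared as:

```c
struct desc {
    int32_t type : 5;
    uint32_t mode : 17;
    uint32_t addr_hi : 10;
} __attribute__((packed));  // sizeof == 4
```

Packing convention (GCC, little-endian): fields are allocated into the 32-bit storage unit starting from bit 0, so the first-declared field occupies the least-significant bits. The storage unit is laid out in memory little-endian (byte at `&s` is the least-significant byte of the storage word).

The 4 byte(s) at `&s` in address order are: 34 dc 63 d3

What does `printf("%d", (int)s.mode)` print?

73441

[0]=0x34 [1]=0xdc [2]=0x63 [3]=0xd3 (little-endian) → word 0xd363dc34
type:5 @ bit 0 → (0xd363dc34>>0)&0x1f = 0x14
mode:17 @ bit 5 → (0xd363dc34>>5)&0x1ffff = 0x11ee1  ←
addr_hi:10 @ bit 22 → (0xd363dc34>>22)&0x3ff = 0x34d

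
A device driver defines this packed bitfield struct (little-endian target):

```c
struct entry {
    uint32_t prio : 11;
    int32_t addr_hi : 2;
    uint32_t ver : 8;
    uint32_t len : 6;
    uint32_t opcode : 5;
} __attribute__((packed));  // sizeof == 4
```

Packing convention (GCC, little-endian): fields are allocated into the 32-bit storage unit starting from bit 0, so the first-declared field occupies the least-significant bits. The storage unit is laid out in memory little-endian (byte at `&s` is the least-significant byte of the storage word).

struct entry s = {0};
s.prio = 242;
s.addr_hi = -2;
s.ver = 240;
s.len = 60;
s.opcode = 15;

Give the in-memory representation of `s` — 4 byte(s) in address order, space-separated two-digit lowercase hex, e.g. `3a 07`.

f2 10 9e 7f

[0+:11] prio=242 & 0x7ff = 0xf2; word=0x000000f2
[11+:2] addr_hi=-2 & 0x3 = 0x2; word=0x000010f2
[13+:8] ver=240 & 0xff = 0xf0; word=0x001e10f2
[21+:6] len=60 & 0x3f = 0x3c; word=0x079e10f2
[27+:5] opcode=15 & 0x1f = 0xf; word=0x7f9e10f2
word = 0x7f9e10f2 → little-endian bytes:
  [0]=0xf2  [1]=0x10  [2]=0x9e  [3]=0x7f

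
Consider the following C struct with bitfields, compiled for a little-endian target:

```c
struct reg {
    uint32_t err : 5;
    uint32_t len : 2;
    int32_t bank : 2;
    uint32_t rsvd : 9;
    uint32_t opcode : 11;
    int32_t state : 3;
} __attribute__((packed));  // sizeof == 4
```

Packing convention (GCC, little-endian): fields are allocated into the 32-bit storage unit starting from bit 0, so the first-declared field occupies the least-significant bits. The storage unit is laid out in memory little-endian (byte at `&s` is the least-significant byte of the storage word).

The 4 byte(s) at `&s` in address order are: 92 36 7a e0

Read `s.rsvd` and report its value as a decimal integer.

283

[0]=0x92 [1]=0x36 [2]=0x7a [3]=0xe0 (little-endian) → word 0xe07a3692
err:5 @ bit 0 → (0xe07a3692>>0)&0x1f = 0x12
len:2 @ bit 5 → (0xe07a3692>>5)&0x3 = 0x0
bank:2 @ bit 7 → (0xe07a3692>>7)&0x3 = 0x1
rsvd:9 @ bit 9 → (0xe07a3692>>9)&0x1ff = 0x11b  ←
opcode:11 @ bit 18 → (0xe07a3692>>18)&0x7ff = 0x1e
state:3 @ bit 29 → (0xe07a3692>>29)&0x7 = 0x7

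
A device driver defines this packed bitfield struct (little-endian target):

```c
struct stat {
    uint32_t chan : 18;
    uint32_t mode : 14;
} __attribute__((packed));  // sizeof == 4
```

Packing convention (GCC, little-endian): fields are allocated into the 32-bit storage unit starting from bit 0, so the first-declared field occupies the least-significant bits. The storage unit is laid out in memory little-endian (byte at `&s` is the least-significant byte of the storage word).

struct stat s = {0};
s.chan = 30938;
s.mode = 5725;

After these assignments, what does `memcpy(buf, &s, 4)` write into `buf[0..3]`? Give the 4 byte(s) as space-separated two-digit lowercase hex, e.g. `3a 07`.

da 78 74 59

chan (18b) val=30938 bits=0x78da at bit 0: 0x000078da
mode (14b) val=5725 bits=0x165d at bit 18: 0x597478da
word = 0x597478da → little-endian bytes:
  [0]=0xda  [1]=0x78  [2]=0x74  [3]=0x59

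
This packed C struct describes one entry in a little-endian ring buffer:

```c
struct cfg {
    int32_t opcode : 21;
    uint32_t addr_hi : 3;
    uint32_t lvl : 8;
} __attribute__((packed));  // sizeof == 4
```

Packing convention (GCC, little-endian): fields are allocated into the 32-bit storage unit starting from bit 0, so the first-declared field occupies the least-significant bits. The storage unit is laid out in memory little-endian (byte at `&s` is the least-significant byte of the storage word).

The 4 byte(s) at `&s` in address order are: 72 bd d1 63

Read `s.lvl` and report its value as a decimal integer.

[0]=0x72 [1]=0xbd [2]=0xd1 [3]=0x63 (little-endian) → word 0x63d1bd72
opcode:21 @ bit 0 → (0x63d1bd72>>0)&0x1fffff = 0x11bd72
addr_hi:3 @ bit 21 → (0x63d1bd72>>21)&0x7 = 0x6
lvl:8 @ bit 24 → (0x63d1bd72>>24)&0xff = 0x63  ←

99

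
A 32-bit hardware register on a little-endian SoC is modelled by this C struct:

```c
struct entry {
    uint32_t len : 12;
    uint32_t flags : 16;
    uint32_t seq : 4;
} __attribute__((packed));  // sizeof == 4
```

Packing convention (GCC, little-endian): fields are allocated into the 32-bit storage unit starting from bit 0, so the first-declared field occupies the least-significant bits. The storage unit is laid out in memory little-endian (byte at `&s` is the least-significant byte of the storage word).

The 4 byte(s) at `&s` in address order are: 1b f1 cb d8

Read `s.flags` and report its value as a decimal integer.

36031

[0]=0x1b [1]=0xf1 [2]=0xcb [3]=0xd8 (little-endian) → word 0xd8cbf11b
len [0+:12] = (word>>0) & 0xfff = 283
flags [12+:16] = (word>>12) & 0xffff = 36031  ←
seq [28+:4] = (word>>28) & 0xf = 13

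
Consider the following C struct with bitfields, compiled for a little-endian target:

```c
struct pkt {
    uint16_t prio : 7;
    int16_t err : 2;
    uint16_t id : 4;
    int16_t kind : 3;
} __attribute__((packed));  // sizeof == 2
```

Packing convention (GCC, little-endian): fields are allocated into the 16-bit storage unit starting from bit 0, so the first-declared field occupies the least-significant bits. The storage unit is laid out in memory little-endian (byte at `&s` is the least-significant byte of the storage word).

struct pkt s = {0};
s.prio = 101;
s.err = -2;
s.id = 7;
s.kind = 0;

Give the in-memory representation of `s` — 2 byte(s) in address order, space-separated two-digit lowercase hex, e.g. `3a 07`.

prio:7 = 101 → 0x65 << 0 → word 0x0065
err:2 = -2 → 0x2 << 7 → word 0x0165
id:4 = 7 → 0x7 << 9 → word 0x0f65
kind:3 = 0 → 0x0 << 13 → word 0x0f65
word = 0x0f65 → little-endian bytes:
  [0]=0x65  [1]=0x0f

65 0f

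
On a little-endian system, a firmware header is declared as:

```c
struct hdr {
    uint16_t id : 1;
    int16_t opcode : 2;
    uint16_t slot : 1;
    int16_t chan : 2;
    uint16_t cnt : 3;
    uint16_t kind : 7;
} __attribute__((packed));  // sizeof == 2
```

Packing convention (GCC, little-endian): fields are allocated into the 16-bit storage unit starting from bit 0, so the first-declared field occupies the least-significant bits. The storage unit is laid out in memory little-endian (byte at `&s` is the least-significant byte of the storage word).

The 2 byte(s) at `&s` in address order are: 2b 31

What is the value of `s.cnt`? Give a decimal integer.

[0]=0x2b [1]=0x31 (little-endian) → word 0x312b
id:1 @ bit 0 → (0x312b>>0)&0x1 = 0x1
opcode:2 @ bit 1 → (0x312b>>1)&0x3 = 0x1
slot:1 @ bit 3 → (0x312b>>3)&0x1 = 0x1
chan:2 @ bit 4 → (0x312b>>4)&0x3 = 0x2
cnt:3 @ bit 6 → (0x312b>>6)&0x7 = 0x4  ←
kind:7 @ bit 9 → (0x312b>>9)&0x7f = 0x18

4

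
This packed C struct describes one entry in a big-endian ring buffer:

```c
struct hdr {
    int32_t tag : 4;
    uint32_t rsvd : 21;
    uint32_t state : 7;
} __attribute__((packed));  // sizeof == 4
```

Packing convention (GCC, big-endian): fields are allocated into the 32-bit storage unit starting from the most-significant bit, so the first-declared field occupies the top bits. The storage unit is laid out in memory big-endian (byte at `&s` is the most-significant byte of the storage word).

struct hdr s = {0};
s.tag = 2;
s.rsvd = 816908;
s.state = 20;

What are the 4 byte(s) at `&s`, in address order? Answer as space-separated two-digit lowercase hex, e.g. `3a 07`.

tag (4b) val=2 bits=0x2 at bit 28: 0x20000000
rsvd (21b) val=816908 bits=0xc770c at bit 7: 0x263b8600
state (7b) val=20 bits=0x14 at bit 0: 0x263b8614
word = 0x263b8614 → big-endian bytes:
  [0]=0x26  [1]=0x3b  [2]=0x86  [3]=0x14

26 3b 86 14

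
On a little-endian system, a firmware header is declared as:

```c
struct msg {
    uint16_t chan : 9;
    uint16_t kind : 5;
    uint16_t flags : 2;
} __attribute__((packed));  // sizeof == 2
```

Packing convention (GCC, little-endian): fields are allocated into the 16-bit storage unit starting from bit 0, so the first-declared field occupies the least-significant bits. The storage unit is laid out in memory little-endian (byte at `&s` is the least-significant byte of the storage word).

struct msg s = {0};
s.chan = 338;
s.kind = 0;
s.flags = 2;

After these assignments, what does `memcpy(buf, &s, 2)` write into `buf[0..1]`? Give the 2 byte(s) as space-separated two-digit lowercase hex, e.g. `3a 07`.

52 81

chan (9b) val=338 bits=0x152 at bit 0: 0x0152
kind (5b) val=0 bits=0x0 at bit 9: 0x0152
flags (2b) val=2 bits=0x2 at bit 14: 0x8152
word = 0x8152 → little-endian bytes:
  [0]=0x52  [1]=0x81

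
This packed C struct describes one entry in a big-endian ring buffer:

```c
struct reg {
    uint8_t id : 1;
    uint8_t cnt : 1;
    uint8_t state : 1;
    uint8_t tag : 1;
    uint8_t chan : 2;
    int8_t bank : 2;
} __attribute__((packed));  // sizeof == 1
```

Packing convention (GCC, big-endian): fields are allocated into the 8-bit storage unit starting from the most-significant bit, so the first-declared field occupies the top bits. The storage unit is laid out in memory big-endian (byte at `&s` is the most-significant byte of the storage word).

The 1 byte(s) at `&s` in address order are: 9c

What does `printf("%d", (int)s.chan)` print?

3

[0]=0x9c (big-endian) → word 0x9c
id [7+:1] = (word>>7) & 0x1 = 1
cnt [6+:1] = (word>>6) & 0x1 = 0
state [5+:1] = (word>>5) & 0x1 = 0
tag [4+:1] = (word>>4) & 0x1 = 1
chan [2+:2] = (word>>2) & 0x3 = 3  ←
bank [0+:2] = (word>>0) & 0x3 = 0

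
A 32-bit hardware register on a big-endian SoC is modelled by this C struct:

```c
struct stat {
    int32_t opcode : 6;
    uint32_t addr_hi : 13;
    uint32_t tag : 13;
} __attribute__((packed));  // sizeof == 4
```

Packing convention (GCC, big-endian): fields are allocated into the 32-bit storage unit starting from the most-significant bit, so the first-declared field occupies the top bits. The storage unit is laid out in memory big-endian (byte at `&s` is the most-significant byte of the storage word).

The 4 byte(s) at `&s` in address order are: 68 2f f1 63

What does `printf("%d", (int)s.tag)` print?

[0]=0x68 [1]=0x2f [2]=0xf1 [3]=0x63 (big-endian) → word 0x682ff163
opcode:6 @ bit 26 → (0x682ff163>>26)&0x3f = 0x1a
addr_hi:13 @ bit 13 → (0x682ff163>>13)&0x1fff = 0x17f
tag:13 @ bit 0 → (0x682ff163>>0)&0x1fff = 0x1163  ←

4451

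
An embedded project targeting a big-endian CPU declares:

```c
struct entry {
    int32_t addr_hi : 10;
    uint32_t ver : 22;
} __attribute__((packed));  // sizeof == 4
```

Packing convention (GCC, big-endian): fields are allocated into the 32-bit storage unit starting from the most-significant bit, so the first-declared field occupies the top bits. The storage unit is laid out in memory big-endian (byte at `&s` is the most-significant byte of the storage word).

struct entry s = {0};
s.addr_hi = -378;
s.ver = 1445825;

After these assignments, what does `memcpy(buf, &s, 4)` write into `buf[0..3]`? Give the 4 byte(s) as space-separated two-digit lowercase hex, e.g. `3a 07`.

a1 96 0f c1

addr_hi (10b) val=-378 bits=0x286 at bit 22: 0xa1800000
ver (22b) val=1445825 bits=0x160fc1 at bit 0: 0xa1960fc1
word = 0xa1960fc1 → big-endian bytes:
  [0]=0xa1  [1]=0x96  [2]=0x0f  [3]=0xc1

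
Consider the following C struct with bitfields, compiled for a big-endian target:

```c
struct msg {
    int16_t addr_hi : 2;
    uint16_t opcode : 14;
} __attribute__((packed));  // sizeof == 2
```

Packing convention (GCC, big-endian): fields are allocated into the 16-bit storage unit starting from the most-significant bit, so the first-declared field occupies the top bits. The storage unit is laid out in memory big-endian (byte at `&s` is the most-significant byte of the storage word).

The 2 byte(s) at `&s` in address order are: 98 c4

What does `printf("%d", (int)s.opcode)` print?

[0]=0x98 [1]=0xc4 (big-endian) → word 0x98c4
addr_hi:2 @ bit 14 → (0x98c4>>14)&0x3 = 0x2
opcode:14 @ bit 0 → (0x98c4>>0)&0x3fff = 0x18c4  ←

6340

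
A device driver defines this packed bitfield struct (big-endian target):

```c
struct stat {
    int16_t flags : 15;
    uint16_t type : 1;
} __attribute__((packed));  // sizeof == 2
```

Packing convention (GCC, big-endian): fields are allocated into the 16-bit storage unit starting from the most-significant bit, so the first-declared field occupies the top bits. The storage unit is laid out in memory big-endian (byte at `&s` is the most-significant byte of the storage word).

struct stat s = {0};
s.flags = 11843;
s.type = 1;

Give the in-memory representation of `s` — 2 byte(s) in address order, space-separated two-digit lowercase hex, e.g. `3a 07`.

5c 87

flags (15b) val=11843 bits=0x2e43 at bit 1: 0x5c86
type (1b) val=1 bits=0x1 at bit 0: 0x5c87
word = 0x5c87 → big-endian bytes:
  [0]=0x5c  [1]=0x87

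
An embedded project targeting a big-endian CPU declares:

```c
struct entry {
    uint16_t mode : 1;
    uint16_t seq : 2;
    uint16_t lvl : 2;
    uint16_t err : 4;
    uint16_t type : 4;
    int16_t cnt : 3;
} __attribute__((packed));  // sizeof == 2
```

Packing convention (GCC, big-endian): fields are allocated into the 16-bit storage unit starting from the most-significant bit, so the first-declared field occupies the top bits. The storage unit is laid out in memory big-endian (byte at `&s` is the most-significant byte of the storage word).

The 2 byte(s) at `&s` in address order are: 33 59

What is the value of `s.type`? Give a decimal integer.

[0]=0x33 [1]=0x59 (big-endian) → word 0x3359
mode:1 @ bit 15 → (0x3359>>15)&0x1 = 0x0
seq:2 @ bit 13 → (0x3359>>13)&0x3 = 0x1
lvl:2 @ bit 11 → (0x3359>>11)&0x3 = 0x2
err:4 @ bit 7 → (0x3359>>7)&0xf = 0x6
type:4 @ bit 3 → (0x3359>>3)&0xf = 0xb  ←
cnt:3 @ bit 0 → (0x3359>>0)&0x7 = 0x1

11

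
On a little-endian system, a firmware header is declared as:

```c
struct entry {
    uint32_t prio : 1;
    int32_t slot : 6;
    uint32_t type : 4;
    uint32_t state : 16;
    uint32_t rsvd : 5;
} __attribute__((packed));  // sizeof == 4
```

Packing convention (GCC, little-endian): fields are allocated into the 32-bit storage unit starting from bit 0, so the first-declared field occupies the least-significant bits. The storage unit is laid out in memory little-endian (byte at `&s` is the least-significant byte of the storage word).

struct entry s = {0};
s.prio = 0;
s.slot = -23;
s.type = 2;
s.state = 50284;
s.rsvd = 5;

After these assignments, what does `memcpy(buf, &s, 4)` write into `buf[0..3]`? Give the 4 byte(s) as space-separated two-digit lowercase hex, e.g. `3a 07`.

prio:1 = 0 → 0x0 << 0 → word 0x00000000
slot:6 = -23 → 0x29 << 1 → word 0x00000052
type:4 = 2 → 0x2 << 7 → word 0x00000152
state:16 = 50284 → 0xc46c << 11 → word 0x06236152
rsvd:5 = 5 → 0x5 << 27 → word 0x2e236152
word = 0x2e236152 → little-endian bytes:
  [0]=0x52  [1]=0x61  [2]=0x23  [3]=0x2e

52 61 23 2e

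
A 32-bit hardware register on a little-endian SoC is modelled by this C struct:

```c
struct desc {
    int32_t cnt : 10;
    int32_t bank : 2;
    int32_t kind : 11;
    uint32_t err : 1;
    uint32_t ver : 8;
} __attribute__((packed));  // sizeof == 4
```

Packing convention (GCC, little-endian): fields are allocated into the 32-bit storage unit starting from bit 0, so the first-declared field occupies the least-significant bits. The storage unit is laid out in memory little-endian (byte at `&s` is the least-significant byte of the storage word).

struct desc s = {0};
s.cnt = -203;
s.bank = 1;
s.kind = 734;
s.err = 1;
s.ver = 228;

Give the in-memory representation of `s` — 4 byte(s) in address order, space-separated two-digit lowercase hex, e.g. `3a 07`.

[0+:10] cnt=-203 & 0x3ff = 0x335; word=0x00000335
[10+:2] bank=1 & 0x3 = 0x1; word=0x00000735
[12+:11] kind=734 & 0x7ff = 0x2de; word=0x002de735
[23+:1] err=1 & 0x1 = 0x1; word=0x00ade735
[24+:8] ver=228 & 0xff = 0xe4; word=0xe4ade735
word = 0xe4ade735 → little-endian bytes:
  [0]=0x35  [1]=0xe7  [2]=0xad  [3]=0xe4

35 e7 ad e4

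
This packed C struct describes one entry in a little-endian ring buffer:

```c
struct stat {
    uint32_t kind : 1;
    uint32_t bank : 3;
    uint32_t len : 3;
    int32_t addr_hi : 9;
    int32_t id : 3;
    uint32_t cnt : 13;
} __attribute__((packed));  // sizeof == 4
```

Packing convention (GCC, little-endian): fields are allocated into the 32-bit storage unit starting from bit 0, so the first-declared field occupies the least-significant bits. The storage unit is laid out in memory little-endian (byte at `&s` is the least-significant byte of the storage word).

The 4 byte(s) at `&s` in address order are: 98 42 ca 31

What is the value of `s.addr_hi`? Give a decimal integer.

[0]=0x98 [1]=0x42 [2]=0xca [3]=0x31 (little-endian) → word 0x31ca4298
kind:1 @ bit 0 → (0x31ca4298>>0)&0x1 = 0x0
bank:3 @ bit 1 → (0x31ca4298>>1)&0x7 = 0x4
len:3 @ bit 4 → (0x31ca4298>>4)&0x7 = 0x1
addr_hi:9 @ bit 7 → (0x31ca4298>>7)&0x1ff = 0x85  ←
id:3 @ bit 16 → (0x31ca4298>>16)&0x7 = 0x2
cnt:13 @ bit 19 → (0x31ca4298>>19)&0x1fff = 0x639
addr_hi signed 9b, MSB=0: value = 133

133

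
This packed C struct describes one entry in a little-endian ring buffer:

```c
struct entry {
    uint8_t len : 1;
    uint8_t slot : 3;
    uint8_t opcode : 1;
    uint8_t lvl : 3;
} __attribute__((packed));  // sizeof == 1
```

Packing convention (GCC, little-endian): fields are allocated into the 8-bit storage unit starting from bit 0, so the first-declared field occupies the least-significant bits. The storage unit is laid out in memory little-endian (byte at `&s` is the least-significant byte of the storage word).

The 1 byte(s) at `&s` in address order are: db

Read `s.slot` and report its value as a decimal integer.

[0]=0xdb (little-endian) → word 0xdb
len:1 @ bit 0 → (0xdb>>0)&0x1 = 0x1
slot:3 @ bit 1 → (0xdb>>1)&0x7 = 0x5  ←
opcode:1 @ bit 4 → (0xdb>>4)&0x1 = 0x1
lvl:3 @ bit 5 → (0xdb>>5)&0x7 = 0x6

5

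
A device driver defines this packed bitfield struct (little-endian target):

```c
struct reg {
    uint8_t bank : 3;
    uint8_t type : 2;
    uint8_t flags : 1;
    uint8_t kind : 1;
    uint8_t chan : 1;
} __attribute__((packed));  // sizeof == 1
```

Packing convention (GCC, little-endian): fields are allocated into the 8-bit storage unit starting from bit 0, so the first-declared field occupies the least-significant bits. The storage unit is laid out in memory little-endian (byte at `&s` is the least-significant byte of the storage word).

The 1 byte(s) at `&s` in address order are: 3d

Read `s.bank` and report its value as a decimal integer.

5

[0]=0x3d (little-endian) → word 0x3d
bank [0+:3] = (word>>0) & 0x7 = 5  ←
type [3+:2] = (word>>3) & 0x3 = 3
flags [5+:1] = (word>>5) & 0x1 = 1
kind [6+:1] = (word>>6) & 0x1 = 0
chan [7+:1] = (word>>7) & 0x1 = 0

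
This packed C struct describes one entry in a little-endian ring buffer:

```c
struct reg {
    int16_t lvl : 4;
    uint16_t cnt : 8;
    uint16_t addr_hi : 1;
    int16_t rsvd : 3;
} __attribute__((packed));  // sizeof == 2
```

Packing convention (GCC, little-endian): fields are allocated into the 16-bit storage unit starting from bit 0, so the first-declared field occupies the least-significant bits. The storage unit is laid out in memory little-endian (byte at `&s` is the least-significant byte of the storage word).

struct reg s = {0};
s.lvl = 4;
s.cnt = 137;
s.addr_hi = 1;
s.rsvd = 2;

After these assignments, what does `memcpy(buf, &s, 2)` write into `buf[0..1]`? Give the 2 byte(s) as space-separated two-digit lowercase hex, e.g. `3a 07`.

94 58

lvl (4b) val=4 bits=0x4 at bit 0: 0x0004
cnt (8b) val=137 bits=0x89 at bit 4: 0x0894
addr_hi (1b) val=1 bits=0x1 at bit 12: 0x1894
rsvd (3b) val=2 bits=0x2 at bit 13: 0x5894
word = 0x5894 → little-endian bytes:
  [0]=0x94  [1]=0x58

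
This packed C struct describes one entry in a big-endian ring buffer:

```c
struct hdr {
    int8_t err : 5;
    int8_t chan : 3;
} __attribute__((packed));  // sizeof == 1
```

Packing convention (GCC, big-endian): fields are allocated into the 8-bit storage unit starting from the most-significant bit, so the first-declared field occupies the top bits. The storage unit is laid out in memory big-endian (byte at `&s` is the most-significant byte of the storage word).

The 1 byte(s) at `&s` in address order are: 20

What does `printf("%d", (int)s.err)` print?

[0]=0x20 (big-endian) → word 0x20
err [3+:5] = (word>>3) & 0x1f = 4  ←
chan [0+:3] = (word>>0) & 0x7 = 0
err signed 5b, MSB=0: value = 4

4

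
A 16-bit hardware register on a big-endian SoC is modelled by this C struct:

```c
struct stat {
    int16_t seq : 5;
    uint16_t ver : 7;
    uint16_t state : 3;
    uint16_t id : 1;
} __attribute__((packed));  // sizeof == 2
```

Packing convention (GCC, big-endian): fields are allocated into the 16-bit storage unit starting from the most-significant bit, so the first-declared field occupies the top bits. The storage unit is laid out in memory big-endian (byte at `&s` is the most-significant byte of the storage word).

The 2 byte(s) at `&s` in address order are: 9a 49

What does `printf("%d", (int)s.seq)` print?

[0]=0x9a [1]=0x49 (big-endian) → word 0x9a49
seq [11+:5] = (word>>11) & 0x1f = 19  ←
ver [4+:7] = (word>>4) & 0x7f = 36
state [1+:3] = (word>>1) & 0x7 = 4
id [0+:1] = (word>>0) & 0x1 = 1
seq signed 5b, MSB=1: 19 - 32 = -13

-13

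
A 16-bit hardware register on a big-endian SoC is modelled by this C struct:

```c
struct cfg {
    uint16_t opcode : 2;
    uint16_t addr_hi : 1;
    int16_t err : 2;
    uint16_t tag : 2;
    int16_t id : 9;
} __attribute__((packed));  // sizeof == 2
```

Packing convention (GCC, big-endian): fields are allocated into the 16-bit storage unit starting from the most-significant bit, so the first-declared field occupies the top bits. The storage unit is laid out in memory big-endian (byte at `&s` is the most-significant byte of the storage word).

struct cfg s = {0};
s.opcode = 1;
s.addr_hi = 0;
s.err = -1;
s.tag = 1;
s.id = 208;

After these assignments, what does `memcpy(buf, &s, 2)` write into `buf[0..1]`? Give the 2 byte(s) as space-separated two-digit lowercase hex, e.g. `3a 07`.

5a d0

[14+:2] opcode=1 & 0x3 = 0x1; word=0x4000
[13+:1] addr_hi=0 & 0x1 = 0x0; word=0x4000
[11+:2] err=-1 & 0x3 = 0x3; word=0x5800
[9+:2] tag=1 & 0x3 = 0x1; word=0x5a00
[0+:9] id=208 & 0x1ff = 0xd0; word=0x5ad0
word = 0x5ad0 → big-endian bytes:
  [0]=0x5a  [1]=0xd0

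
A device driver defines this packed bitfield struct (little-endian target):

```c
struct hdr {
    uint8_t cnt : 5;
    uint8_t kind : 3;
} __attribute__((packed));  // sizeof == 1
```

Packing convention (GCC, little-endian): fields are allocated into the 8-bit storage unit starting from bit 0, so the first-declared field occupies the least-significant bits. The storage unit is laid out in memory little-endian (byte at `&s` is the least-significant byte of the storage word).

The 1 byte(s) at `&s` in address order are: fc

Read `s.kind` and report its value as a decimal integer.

[0]=0xfc (little-endian) → word 0xfc
cnt:5 @ bit 0 → (0xfc>>0)&0x1f = 0x1c
kind:3 @ bit 5 → (0xfc>>5)&0x7 = 0x7  ←

7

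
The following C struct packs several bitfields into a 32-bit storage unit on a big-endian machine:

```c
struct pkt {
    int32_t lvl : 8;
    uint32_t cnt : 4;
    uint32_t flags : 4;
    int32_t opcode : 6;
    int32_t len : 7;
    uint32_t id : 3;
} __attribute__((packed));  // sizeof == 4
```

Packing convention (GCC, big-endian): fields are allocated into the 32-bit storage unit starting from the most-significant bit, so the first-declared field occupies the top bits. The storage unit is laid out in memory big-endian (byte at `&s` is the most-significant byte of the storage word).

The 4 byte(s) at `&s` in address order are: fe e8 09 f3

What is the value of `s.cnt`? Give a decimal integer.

[0]=0xfe [1]=0xe8 [2]=0x09 [3]=0xf3 (big-endian) → word 0xfee809f3
lvl:8 @ bit 24 → (0xfee809f3>>24)&0xff = 0xfe
cnt:4 @ bit 20 → (0xfee809f3>>20)&0xf = 0xe  ←
flags:4 @ bit 16 → (0xfee809f3>>16)&0xf = 0x8
opcode:6 @ bit 10 → (0xfee809f3>>10)&0x3f = 0x2
len:7 @ bit 3 → (0xfee809f3>>3)&0x7f = 0x3e
id:3 @ bit 0 → (0xfee809f3>>0)&0x7 = 0x3

14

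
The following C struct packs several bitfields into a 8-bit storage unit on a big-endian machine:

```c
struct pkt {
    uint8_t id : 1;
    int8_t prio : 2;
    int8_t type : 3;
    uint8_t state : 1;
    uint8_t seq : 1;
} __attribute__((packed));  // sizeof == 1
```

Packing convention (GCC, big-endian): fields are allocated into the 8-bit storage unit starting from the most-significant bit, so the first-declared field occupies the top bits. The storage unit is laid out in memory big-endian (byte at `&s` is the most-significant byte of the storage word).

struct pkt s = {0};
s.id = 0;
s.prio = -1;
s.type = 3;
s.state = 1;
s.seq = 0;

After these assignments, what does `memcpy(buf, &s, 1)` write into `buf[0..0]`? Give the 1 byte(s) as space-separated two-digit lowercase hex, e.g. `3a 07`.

6e

id:1 = 0 → 0x0 << 7 → word 0x00
prio:2 = -1 → 0x3 << 5 → word 0x60
type:3 = 3 → 0x3 << 2 → word 0x6c
state:1 = 1 → 0x1 << 1 → word 0x6e
seq:1 = 0 → 0x0 << 0 → word 0x6e
word = 0x6e → big-endian bytes:
  [0]=0x6e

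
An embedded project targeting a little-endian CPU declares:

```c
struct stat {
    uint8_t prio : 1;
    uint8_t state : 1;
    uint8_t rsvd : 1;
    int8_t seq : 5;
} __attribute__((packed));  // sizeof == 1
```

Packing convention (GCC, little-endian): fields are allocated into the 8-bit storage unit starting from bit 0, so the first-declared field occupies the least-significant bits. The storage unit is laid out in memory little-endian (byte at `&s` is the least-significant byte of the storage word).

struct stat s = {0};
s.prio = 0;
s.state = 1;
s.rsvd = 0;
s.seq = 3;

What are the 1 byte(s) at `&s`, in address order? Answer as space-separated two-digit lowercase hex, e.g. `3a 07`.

1a

prio:1 = 0 → 0x0 << 0 → word 0x00
state:1 = 1 → 0x1 << 1 → word 0x02
rsvd:1 = 0 → 0x0 << 2 → word 0x02
seq:5 = 3 → 0x3 << 3 → word 0x1a
word = 0x1a → little-endian bytes:
  [0]=0x1a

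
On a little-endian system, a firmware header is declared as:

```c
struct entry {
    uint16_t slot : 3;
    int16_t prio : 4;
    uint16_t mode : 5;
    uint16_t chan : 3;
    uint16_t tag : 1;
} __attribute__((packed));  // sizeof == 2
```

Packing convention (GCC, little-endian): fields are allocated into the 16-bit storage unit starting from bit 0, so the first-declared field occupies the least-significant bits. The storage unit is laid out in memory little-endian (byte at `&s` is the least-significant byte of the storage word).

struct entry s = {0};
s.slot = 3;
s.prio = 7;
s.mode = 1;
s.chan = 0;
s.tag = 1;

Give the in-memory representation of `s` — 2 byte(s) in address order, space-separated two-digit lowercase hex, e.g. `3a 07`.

[0+:3] slot=3 & 0x7 = 0x3; word=0x0003
[3+:4] prio=7 & 0xf = 0x7; word=0x003b
[7+:5] mode=1 & 0x1f = 0x1; word=0x00bb
[12+:3] chan=0 & 0x7 = 0x0; word=0x00bb
[15+:1] tag=1 & 0x1 = 0x1; word=0x80bb
word = 0x80bb → little-endian bytes:
  [0]=0xbb  [1]=0x80

bb 80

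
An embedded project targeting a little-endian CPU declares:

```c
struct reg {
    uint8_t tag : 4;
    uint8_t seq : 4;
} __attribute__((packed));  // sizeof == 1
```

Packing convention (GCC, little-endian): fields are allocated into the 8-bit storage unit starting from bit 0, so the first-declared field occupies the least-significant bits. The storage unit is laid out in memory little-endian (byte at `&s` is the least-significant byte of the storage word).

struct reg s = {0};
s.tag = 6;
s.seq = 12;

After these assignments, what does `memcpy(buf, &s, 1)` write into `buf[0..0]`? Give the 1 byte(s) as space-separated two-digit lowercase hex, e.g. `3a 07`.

c6

[0+:4] tag=6 & 0xf = 0x6; word=0x06
[4+:4] seq=12 & 0xf = 0xc; word=0xc6
word = 0xc6 → little-endian bytes:
  [0]=0xc6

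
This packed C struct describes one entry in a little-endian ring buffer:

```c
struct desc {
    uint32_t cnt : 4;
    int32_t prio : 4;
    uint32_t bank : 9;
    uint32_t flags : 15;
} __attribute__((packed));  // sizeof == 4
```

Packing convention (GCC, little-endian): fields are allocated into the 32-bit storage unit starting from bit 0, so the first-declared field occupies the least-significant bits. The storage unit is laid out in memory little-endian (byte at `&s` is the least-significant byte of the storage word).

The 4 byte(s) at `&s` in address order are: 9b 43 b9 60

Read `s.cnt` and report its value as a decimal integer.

11

[0]=0x9b [1]=0x43 [2]=0xb9 [3]=0x60 (little-endian) → word 0x60b9439b
cnt [0+:4] = (word>>0) & 0xf = 11  ←
prio [4+:4] = (word>>4) & 0xf = 9
bank [8+:9] = (word>>8) & 0x1ff = 323
flags [17+:15] = (word>>17) & 0x7fff = 12380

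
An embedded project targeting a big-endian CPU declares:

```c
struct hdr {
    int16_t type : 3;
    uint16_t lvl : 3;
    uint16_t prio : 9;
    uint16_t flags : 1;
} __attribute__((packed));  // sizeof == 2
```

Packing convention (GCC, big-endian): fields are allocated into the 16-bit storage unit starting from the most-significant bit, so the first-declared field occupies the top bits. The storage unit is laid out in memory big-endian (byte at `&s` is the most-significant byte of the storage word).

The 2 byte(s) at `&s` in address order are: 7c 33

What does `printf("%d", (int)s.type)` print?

3

[0]=0x7c [1]=0x33 (big-endian) → word 0x7c33
type [13+:3] = (word>>13) & 0x7 = 3  ←
lvl [10+:3] = (word>>10) & 0x7 = 7
prio [1+:9] = (word>>1) & 0x1ff = 25
flags [0+:1] = (word>>0) & 0x1 = 1
type signed 3b, MSB=0: value = 3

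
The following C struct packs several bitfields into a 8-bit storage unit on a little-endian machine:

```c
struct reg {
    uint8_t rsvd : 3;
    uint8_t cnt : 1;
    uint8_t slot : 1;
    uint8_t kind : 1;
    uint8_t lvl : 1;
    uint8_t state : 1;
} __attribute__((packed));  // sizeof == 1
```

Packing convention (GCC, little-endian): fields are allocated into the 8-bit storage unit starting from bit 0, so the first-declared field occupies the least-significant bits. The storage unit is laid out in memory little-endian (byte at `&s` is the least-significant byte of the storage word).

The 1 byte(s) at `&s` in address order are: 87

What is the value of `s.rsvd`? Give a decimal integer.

[0]=0x87 (little-endian) → word 0x87
rsvd [0+:3] = (word>>0) & 0x7 = 7  ←
cnt [3+:1] = (word>>3) & 0x1 = 0
slot [4+:1] = (word>>4) & 0x1 = 0
kind [5+:1] = (word>>5) & 0x1 = 0
lvl [6+:1] = (word>>6) & 0x1 = 0
state [7+:1] = (word>>7) & 0x1 = 1

7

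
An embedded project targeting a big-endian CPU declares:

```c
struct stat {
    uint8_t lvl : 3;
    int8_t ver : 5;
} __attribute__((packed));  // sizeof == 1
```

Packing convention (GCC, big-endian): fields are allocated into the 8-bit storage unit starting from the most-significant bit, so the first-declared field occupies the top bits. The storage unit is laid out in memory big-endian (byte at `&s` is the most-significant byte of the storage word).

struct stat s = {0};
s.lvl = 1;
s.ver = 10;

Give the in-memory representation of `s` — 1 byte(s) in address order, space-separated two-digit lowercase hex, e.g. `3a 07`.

lvl:3 = 1 → 0x1 << 5 → word 0x20
ver:5 = 10 → 0xa << 0 → word 0x2a
word = 0x2a → big-endian bytes:
  [0]=0x2a

2a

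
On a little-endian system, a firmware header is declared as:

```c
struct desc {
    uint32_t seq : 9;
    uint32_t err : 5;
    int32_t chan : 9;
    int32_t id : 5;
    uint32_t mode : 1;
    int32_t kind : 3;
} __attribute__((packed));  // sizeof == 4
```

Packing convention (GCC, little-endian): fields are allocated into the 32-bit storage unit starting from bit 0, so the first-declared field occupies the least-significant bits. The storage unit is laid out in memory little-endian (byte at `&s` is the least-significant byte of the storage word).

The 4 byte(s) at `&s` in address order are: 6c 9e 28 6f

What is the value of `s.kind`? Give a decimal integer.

[0]=0x6c [1]=0x9e [2]=0x28 [3]=0x6f (little-endian) → word 0x6f289e6c
seq [0+:9] = (word>>0) & 0x1ff = 108
err [9+:5] = (word>>9) & 0x1f = 15
chan [14+:9] = (word>>14) & 0x1ff = 162
id [23+:5] = (word>>23) & 0x1f = 30
mode [28+:1] = (word>>28) & 0x1 = 0
kind [29+:3] = (word>>29) & 0x7 = 3  ←
kind signed 3b, MSB=0: value = 3

3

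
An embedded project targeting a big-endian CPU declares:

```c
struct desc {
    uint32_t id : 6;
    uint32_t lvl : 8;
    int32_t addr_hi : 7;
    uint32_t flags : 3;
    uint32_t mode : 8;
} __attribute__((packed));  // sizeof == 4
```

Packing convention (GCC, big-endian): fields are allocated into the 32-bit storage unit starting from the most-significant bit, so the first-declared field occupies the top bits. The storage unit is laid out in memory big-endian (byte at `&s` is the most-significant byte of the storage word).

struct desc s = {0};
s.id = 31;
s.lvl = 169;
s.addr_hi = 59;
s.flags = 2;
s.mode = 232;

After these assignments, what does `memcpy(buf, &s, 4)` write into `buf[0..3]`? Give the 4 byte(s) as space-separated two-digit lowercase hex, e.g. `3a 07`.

7e a5 da e8

[26+:6] id=31 & 0x3f = 0x1f; word=0x7c000000
[18+:8] lvl=169 & 0xff = 0xa9; word=0x7ea40000
[11+:7] addr_hi=59 & 0x7f = 0x3b; word=0x7ea5d800
[8+:3] flags=2 & 0x7 = 0x2; word=0x7ea5da00
[0+:8] mode=232 & 0xff = 0xe8; word=0x7ea5dae8
word = 0x7ea5dae8 → big-endian bytes:
  [0]=0x7e  [1]=0xa5  [2]=0xda  [3]=0xe8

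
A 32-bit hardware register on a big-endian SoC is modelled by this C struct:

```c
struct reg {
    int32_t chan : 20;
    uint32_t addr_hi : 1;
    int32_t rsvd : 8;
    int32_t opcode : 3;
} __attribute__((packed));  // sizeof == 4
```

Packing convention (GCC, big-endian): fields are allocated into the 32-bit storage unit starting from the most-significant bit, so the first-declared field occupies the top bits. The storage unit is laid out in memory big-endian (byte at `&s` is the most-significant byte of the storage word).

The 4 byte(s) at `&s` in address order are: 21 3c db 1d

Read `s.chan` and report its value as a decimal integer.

136141

[0]=0x21 [1]=0x3c [2]=0xdb [3]=0x1d (big-endian) → word 0x213cdb1d
chan [12+:20] = (word>>12) & 0xfffff = 136141  ←
addr_hi [11+:1] = (word>>11) & 0x1 = 1
rsvd [3+:8] = (word>>3) & 0xff = 99
opcode [0+:3] = (word>>0) & 0x7 = 5
chan signed 20b, MSB=0: value = 136141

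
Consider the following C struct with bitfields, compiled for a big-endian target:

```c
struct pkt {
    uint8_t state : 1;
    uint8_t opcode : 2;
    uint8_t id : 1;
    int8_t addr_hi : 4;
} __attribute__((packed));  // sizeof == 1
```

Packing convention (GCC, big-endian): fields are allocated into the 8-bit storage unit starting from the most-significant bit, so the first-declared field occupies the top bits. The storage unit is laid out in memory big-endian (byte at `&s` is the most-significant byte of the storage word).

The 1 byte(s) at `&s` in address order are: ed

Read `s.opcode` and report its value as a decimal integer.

3

[0]=0xed (big-endian) → word 0xed
state [7+:1] = (word>>7) & 0x1 = 1
opcode [5+:2] = (word>>5) & 0x3 = 3  ←
id [4+:1] = (word>>4) & 0x1 = 0
addr_hi [0+:4] = (word>>0) & 0xf = 13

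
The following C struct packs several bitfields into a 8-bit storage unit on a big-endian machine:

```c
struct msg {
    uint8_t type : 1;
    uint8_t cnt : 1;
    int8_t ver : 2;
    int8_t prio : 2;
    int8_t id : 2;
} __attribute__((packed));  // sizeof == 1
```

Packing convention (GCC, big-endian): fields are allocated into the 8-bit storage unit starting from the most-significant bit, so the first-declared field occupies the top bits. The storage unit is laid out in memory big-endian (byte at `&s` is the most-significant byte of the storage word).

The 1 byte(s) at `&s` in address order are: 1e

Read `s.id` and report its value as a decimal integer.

-2

[0]=0x1e (big-endian) → word 0x1e
type:1 @ bit 7 → (0x1e>>7)&0x1 = 0x0
cnt:1 @ bit 6 → (0x1e>>6)&0x1 = 0x0
ver:2 @ bit 4 → (0x1e>>4)&0x3 = 0x1
prio:2 @ bit 2 → (0x1e>>2)&0x3 = 0x3
id:2 @ bit 0 → (0x1e>>0)&0x3 = 0x2  ←
id signed 2b, MSB=1: 2 - 4 = -2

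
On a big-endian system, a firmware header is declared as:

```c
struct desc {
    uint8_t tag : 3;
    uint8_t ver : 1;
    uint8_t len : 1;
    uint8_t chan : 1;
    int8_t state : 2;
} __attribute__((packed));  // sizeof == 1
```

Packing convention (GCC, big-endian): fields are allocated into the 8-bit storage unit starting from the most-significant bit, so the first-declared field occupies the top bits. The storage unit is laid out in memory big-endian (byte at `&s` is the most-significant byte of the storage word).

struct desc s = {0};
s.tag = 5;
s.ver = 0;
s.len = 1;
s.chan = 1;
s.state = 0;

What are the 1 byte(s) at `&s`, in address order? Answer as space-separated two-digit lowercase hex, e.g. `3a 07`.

ac

tag (3b) val=5 bits=0x5 at bit 5: 0xa0
ver (1b) val=0 bits=0x0 at bit 4: 0xa0
len (1b) val=1 bits=0x1 at bit 3: 0xa8
chan (1b) val=1 bits=0x1 at bit 2: 0xac
state (2b) val=0 bits=0x0 at bit 0: 0xac
word = 0xac → big-endian bytes:
  [0]=0xac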